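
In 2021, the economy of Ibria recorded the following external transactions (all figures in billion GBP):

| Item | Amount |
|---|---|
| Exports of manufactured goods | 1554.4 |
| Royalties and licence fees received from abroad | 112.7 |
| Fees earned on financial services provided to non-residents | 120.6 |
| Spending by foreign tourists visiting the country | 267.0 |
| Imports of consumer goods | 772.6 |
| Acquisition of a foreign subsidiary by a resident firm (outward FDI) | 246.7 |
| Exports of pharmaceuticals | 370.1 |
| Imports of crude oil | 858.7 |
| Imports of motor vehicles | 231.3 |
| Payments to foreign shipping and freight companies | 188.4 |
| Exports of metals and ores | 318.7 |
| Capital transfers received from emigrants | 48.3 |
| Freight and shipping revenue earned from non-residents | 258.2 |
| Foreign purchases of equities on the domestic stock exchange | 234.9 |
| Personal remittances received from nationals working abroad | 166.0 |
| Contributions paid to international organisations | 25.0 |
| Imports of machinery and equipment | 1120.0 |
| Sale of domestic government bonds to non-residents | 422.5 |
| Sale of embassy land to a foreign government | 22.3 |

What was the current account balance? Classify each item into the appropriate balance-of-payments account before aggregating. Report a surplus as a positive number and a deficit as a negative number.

Goods: 370.1 - 772.6 - 1120.0 - 231.3 - 858.7 + 1554.4 + 318.7 = -739.4
Services: 112.7 + 258.2 - 188.4 + 120.6 + 267.0 = 570.1
Secondary income: -25.0 + 166.0 = 141.0
Current account = (-739.4) + 570.1 + 141.0 = -28.3
(Excluded from the current account — financial account: acquisition of a foreign subsidiary by a resident firm (outward FDI) 246.7, foreign purchases of equities on the domestic stock exchange 234.9, sale of domestic government bonds to non-residents 422.5; capital account: capital transfers received from emigrants 48.3, sale of embassy land to a foreign government 22.3.)

-28.3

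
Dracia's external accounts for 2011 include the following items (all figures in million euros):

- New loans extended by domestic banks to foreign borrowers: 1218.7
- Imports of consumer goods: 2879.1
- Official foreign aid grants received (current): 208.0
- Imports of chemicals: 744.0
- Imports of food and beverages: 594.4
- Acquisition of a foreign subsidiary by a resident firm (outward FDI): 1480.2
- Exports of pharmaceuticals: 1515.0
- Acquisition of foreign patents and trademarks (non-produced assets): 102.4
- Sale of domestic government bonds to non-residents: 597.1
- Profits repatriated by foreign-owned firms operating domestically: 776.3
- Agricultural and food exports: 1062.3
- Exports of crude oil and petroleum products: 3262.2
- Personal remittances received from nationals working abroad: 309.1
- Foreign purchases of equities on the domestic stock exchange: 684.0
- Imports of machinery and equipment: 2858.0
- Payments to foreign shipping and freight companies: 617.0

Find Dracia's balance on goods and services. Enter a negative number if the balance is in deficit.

Goods: 1062.3 - 2858.0 - 594.4 + 3262.2 + 1515.0 - 2879.1 - 744.0 = -1236.0
Services: -617.0
Trade balance = -1236.0 + (-617.0) = -1853.0
(Excluded from the trade balance — financial account: new loans extended by domestic banks to foreign borrowers 1218.7, acquisition of a foreign subsidiary by a resident firm (outward FDI) 1480.2, sale of domestic government bonds to non-residents 597.1, foreign purchases of equities on the domestic stock exchange 684.0; secondary income: official foreign aid grants received (current) 208.0, personal remittances received from nationals working abroad 309.1; capital account: acquisition of foreign patents and trademarks (non-produced assets) 102.4; primary income: profits repatriated by foreign-owned firms operating domestically 776.3.)

-1853.0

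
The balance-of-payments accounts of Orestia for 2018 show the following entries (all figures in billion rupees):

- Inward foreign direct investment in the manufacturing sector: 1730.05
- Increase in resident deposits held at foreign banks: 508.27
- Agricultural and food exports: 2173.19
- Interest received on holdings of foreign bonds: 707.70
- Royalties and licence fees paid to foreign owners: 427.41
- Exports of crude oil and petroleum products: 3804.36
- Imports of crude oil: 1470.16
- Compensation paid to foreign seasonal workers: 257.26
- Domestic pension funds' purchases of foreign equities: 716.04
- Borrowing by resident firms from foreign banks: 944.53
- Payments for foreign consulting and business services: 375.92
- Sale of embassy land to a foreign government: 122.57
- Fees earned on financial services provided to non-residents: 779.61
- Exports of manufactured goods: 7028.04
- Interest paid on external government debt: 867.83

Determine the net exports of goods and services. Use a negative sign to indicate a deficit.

Goods: 7028.04 - 1470.16 + 3804.36 + 2173.19 = 11535.43
Services: -375.92 - 427.41 + 779.61 = -23.72
Trade balance = 11535.43 + (-23.72) = 11511.71
(Excluded from the trade balance — financial account: inward foreign direct investment in the manufacturing sector 1730.05, increase in resident deposits held at foreign banks 508.27, domestic pension funds' purchases of foreign equities 716.04, borrowing by resident firms from foreign banks 944.53; primary income: interest received on holdings of foreign bonds 707.70, compensation paid to foreign seasonal workers 257.26, interest paid on external government debt 867.83; capital account: sale of embassy land to a foreign government 122.57.)

11511.71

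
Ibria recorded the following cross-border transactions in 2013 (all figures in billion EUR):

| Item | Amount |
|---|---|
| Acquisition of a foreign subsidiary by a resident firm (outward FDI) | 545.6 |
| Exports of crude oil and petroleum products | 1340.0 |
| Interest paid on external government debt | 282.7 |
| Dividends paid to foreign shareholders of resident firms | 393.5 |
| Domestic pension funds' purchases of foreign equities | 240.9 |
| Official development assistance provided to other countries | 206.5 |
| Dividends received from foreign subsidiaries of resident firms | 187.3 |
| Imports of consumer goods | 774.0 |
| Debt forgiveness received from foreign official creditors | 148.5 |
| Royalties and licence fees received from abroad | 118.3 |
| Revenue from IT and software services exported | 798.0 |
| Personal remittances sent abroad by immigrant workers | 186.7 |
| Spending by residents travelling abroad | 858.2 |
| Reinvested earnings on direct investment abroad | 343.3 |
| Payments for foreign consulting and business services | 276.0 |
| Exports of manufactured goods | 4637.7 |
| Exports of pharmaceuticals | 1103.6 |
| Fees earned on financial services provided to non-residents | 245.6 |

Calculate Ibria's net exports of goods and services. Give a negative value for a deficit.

6335.0

Goods: 1103.6 + 4637.7 + 1340.0 - 774.0 = 6307.3
Services: 798.0 - 858.2 - 276.0 + 245.6 + 118.3 = 27.7
Trade balance = 6307.3 + 27.7 = 6335.0
(Excluded from the trade balance — financial account: acquisition of a foreign subsidiary by a resident firm (outward FDI) 545.6, domestic pension funds' purchases of foreign equities 240.9; primary income: interest paid on external government debt 282.7, dividends paid to foreign shareholders of resident firms 393.5, dividends received from foreign subsidiaries of resident firms 187.3, reinvested earnings on direct investment abroad 343.3; secondary income: official development assistance provided to other countries 206.5, personal remittances sent abroad by immigrant workers 186.7; capital account: debt forgiveness received from foreign official creditors 148.5.)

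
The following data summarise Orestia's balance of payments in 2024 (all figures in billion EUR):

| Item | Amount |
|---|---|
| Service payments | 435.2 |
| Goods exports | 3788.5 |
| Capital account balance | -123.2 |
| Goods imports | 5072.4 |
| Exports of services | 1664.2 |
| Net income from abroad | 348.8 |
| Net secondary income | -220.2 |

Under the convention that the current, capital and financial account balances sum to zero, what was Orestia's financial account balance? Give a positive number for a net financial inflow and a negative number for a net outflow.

Goods balance = 3788.5 - 5072.4 = -1283.9
Services balance = 1664.2 - 435.2 = 1229.0
Trade balance (goods + services) = -1283.9 + 1229.0 = -54.9
Net primary income = 348.8
Net secondary income = -220.2
Current account = -54.9 + 348.8 + (-220.2) = 73.7
Financial account = -(73.7 + (-123.2)) = 49.5

49.5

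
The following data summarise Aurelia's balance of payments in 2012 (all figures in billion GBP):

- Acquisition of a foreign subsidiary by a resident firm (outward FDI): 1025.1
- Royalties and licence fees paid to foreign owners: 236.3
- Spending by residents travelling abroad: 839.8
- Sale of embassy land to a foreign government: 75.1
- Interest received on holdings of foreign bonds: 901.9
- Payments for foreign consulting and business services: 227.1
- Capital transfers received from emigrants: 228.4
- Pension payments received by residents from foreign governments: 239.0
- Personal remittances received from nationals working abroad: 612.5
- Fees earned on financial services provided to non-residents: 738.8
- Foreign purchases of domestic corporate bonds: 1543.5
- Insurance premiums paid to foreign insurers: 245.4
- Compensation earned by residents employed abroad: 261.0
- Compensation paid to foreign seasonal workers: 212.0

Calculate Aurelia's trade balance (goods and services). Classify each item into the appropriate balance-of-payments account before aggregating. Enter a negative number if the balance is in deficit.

Services: 738.8 - 839.8 - 236.3 - 245.4 - 227.1 = -809.8
Trade balance = 0.0 + (-809.8) = -809.8
(Excluded from the trade balance — financial account: acquisition of a foreign subsidiary by a resident firm (outward FDI) 1025.1, foreign purchases of domestic corporate bonds 1543.5; capital account: sale of embassy land to a foreign government 75.1, capital transfers received from emigrants 228.4; primary income: interest received on holdings of foreign bonds 901.9, compensation earned by residents employed abroad 261.0, compensation paid to foreign seasonal workers 212.0; secondary income: pension payments received by residents from foreign governments 239.0, personal remittances received from nationals working abroad 612.5.)

-809.8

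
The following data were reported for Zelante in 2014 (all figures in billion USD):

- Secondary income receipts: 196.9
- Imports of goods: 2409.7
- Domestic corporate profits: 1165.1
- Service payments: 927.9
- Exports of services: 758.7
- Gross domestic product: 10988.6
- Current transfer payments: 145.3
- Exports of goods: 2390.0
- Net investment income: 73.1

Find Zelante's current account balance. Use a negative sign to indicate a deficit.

Goods balance = 2390.0 - 2409.7 = -19.7
Services balance = 758.7 - 927.9 = -169.2
Trade balance (goods + services) = -19.7 + (-169.2) = -188.9
Net primary income = 73.1
Net secondary income = 196.9 - 145.3 = 51.6
Current account = -188.9 + 73.1 + 51.6 = -64.2

-64.2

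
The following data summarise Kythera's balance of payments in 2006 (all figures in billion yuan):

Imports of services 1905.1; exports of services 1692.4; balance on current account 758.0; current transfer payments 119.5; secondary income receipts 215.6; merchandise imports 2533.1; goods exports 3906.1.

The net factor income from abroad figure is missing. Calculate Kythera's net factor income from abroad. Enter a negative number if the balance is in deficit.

-498.4

Current account = goods balance + services balance + net primary income + net secondary income
Sum of the known components = 1256.4
Net factor income from abroad = CA - (known components) = 758.0 - 1256.4 = -498.4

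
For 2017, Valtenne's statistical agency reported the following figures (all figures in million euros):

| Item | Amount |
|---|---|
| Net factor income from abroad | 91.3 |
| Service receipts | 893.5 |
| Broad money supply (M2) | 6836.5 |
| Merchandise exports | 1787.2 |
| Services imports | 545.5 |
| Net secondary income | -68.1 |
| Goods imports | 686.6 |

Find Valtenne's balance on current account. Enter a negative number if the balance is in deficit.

1471.8

Goods balance = 1787.2 - 686.6 = 1100.6
Services balance = 893.5 - 545.5 = 348.0
Trade balance (goods + services) = 1100.6 + 348.0 = 1448.6
Net primary income = 91.3
Net secondary income = -68.1
Current account = 1448.6 + 91.3 + (-68.1) = 1471.8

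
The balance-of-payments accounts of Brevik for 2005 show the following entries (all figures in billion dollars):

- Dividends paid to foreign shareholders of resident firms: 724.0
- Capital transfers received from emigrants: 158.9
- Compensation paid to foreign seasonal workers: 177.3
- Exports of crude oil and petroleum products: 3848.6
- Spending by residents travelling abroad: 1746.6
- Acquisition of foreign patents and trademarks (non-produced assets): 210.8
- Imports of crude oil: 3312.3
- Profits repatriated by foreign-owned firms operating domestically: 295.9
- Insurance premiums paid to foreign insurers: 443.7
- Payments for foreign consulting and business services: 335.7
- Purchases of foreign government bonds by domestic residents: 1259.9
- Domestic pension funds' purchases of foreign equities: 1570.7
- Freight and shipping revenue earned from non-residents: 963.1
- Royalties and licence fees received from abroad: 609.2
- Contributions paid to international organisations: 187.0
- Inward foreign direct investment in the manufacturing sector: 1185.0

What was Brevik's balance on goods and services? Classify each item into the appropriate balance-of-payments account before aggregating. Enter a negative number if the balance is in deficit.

Goods: 3848.6 - 3312.3 = 536.3
Services: 609.2 - 335.7 + 963.1 - 443.7 - 1746.6 = -953.7
Trade balance = 536.3 + (-953.7) = -417.4
(Excluded from the trade balance — primary income: dividends paid to foreign shareholders of resident firms 724.0, compensation paid to foreign seasonal workers 177.3, profits repatriated by foreign-owned firms operating domestically 295.9; capital account: capital transfers received from emigrants 158.9, acquisition of foreign patents and trademarks (non-produced assets) 210.8; financial account: purchases of foreign government bonds by domestic residents 1259.9, domestic pension funds' purchases of foreign equities 1570.7, inward foreign direct investment in the manufacturing sector 1185.0; secondary income: contributions paid to international organisations 187.0.)

-417.4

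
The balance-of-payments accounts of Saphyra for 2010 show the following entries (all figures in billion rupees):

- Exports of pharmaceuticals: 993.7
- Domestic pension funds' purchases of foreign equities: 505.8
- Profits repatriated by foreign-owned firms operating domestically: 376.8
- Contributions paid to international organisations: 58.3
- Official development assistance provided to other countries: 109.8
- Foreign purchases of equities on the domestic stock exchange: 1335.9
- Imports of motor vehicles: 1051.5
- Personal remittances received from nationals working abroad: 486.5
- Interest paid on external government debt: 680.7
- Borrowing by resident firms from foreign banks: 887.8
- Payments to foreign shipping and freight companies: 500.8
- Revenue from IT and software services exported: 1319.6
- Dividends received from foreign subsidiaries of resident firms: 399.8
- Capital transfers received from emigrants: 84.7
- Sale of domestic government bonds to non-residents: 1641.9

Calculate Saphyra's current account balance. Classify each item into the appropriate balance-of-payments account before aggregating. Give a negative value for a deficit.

421.7

Goods: -1051.5 + 993.7 = -57.8
Services: 1319.6 - 500.8 = 818.8
Primary income: -680.7 + 399.8 - 376.8 = -657.7
Secondary income: 486.5 - 109.8 - 58.3 = 318.4
Current account = (-57.8) + 818.8 + (-657.7) + 318.4 = 421.7
(Excluded from the current account — financial account: domestic pension funds' purchases of foreign equities 505.8, foreign purchases of equities on the domestic stock exchange 1335.9, borrowing by resident firms from foreign banks 887.8, sale of domestic government bonds to non-residents 1641.9; capital account: capital transfers received from emigrants 84.7.)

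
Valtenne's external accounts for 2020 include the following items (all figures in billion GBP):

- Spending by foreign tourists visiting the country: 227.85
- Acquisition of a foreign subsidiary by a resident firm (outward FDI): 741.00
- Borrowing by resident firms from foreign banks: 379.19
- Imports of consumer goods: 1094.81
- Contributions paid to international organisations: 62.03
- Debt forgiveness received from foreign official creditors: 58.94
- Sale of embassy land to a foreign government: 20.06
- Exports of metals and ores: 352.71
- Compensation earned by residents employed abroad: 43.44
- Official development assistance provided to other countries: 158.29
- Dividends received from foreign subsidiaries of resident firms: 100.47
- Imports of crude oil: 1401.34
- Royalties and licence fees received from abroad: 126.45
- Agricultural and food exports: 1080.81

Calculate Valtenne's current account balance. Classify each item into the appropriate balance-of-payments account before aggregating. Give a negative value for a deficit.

Goods: -1401.34 + 1080.81 + 352.71 - 1094.81 = -1062.63
Services: 227.85 + 126.45 = 354.30
Primary income: 100.47 + 43.44 = 143.91
Secondary income: -158.29 - 62.03 = -220.32
Current account = (-1062.63) + 354.30 + 143.91 + (-220.32) = -784.74
(Excluded from the current account — financial account: acquisition of a foreign subsidiary by a resident firm (outward FDI) 741.00, borrowing by resident firms from foreign banks 379.19; capital account: debt forgiveness received from foreign official creditors 58.94, sale of embassy land to a foreign government 20.06.)

-784.74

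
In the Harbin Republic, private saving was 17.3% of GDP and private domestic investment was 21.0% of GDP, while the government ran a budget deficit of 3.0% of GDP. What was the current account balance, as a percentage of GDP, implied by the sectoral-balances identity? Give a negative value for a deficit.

-6.7

By the sectoral-balances identity, CA = (S_private - I) + (T - G).
Private balance = 17.3 - 21.0 = -3.7
Government balance (T - G) = -3.0
CA = -3.7 + (-3.0) = -6.7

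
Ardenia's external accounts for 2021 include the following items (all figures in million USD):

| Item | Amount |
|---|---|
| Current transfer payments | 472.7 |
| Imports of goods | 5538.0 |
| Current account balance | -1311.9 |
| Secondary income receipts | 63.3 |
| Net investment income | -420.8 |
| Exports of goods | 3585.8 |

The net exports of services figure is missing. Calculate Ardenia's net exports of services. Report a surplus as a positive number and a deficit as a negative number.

1470.5

Current account = goods balance + services balance + net primary income + net secondary income
Sum of the known components = -2782.4
Net exports of services = CA - (known components) = -1311.9 - (-2782.4) = 1470.5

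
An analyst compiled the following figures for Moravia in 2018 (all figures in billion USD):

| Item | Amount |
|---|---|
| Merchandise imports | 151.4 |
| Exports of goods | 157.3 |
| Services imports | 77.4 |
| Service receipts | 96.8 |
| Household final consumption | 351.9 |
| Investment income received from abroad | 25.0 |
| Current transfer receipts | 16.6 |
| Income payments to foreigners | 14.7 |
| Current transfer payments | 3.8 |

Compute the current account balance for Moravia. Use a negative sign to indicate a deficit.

Goods balance = 157.3 - 151.4 = 5.9
Services balance = 96.8 - 77.4 = 19.4
Trade balance (goods + services) = 5.9 + 19.4 = 25.3
Net primary income = 25.0 - 14.7 = 10.3
Net secondary income = 16.6 - 3.8 = 12.8
Current account = 25.3 + 10.3 + 12.8 = 48.4

48.4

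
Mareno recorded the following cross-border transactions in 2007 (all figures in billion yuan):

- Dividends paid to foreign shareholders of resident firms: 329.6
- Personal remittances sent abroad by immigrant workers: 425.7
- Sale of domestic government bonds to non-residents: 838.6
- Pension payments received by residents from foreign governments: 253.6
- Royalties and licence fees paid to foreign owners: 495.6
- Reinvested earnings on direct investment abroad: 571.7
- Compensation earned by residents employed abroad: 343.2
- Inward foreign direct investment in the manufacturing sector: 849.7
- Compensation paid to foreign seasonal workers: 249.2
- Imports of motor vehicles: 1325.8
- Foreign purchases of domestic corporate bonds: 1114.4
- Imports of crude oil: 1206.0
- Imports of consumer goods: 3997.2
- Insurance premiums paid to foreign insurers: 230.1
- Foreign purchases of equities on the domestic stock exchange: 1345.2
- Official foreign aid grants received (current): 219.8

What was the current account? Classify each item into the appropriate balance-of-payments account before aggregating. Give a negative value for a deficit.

-6870.9

Goods: -1206.0 - 3997.2 - 1325.8 = -6529.0
Services: -495.6 - 230.1 = -725.7
Primary income: -249.2 + 343.2 - 329.6 + 571.7 = 336.1
Secondary income: -425.7 + 253.6 + 219.8 = 47.7
Current account = (-6529.0) + (-725.7) + 336.1 + 47.7 = -6870.9
(Excluded from the current account — financial account: sale of domestic government bonds to non-residents 838.6, inward foreign direct investment in the manufacturing sector 849.7, foreign purchases of domestic corporate bonds 1114.4, foreign purchases of equities on the domestic stock exchange 1345.2.)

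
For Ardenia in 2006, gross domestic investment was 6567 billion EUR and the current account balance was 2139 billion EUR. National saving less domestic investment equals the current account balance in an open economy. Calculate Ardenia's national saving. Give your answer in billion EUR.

S - I = CA (net lending to the rest of the world).
S = I + CA = 6567 + 2139 = 8706

8706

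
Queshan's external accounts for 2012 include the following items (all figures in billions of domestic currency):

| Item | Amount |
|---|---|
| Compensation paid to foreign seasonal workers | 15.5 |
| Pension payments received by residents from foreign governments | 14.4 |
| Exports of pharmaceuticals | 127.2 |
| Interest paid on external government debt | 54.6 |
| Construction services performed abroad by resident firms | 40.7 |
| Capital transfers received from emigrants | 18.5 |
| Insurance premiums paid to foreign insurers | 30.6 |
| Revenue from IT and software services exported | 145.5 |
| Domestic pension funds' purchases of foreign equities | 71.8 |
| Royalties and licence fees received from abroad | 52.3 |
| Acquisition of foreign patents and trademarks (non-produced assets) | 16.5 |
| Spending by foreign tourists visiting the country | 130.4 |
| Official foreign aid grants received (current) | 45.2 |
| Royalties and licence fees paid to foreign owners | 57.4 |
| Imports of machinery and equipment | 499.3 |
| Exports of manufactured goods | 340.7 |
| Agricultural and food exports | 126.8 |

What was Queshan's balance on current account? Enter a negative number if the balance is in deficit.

365.8

Goods: -499.3 + 126.8 + 127.2 + 340.7 = 95.4
Services: 52.3 + 145.5 - 57.4 + 130.4 - 30.6 + 40.7 = 280.9
Primary income: -54.6 - 15.5 = -70.1
Secondary income: 14.4 + 45.2 = 59.6
Current account = 95.4 + 280.9 + (-70.1) + 59.6 = 365.8
(Excluded from the current account — capital account: capital transfers received from emigrants 18.5, acquisition of foreign patents and trademarks (non-produced assets) 16.5; financial account: domestic pension funds' purchases of foreign equities 71.8.)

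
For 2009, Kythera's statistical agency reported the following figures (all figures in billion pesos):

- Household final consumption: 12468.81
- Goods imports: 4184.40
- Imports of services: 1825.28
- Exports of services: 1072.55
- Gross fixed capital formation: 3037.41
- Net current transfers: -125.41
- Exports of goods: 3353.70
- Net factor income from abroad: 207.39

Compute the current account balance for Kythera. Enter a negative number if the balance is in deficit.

-1501.45

Goods balance = 3353.70 - 4184.40 = -830.70
Services balance = 1072.55 - 1825.28 = -752.73
Trade balance (goods + services) = -830.70 + (-752.73) = -1583.43
Net primary income = 207.39
Net secondary income = -125.41
Current account = -1583.43 + 207.39 + (-125.41) = -1501.45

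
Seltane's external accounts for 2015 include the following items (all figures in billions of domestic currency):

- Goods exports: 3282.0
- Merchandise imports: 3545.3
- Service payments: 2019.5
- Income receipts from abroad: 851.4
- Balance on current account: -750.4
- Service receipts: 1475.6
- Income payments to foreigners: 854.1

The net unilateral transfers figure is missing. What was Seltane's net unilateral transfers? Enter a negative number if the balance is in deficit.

59.5

Current account = goods balance + services balance + net primary income + net secondary income
Sum of the known components = -809.9
Net unilateral transfers = CA - (known components) = -750.4 - (-809.9) = 59.5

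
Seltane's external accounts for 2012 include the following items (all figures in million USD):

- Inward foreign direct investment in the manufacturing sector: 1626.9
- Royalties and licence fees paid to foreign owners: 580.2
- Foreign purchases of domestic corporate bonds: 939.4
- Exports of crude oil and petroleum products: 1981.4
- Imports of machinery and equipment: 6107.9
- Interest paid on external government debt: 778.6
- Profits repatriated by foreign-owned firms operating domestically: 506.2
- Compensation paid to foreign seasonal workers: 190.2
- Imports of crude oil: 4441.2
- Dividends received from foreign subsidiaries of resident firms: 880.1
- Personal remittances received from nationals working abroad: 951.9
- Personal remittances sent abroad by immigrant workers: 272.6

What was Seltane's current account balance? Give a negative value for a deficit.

-9063.5

Goods: -6107.9 - 4441.2 + 1981.4 = -8567.7
Services: -580.2
Primary income: 880.1 - 778.6 - 506.2 - 190.2 = -594.9
Secondary income: -272.6 + 951.9 = 679.3
Current account = (-8567.7) + (-580.2) + (-594.9) + 679.3 = -9063.5
(Excluded from the current account — financial account: inward foreign direct investment in the manufacturing sector 1626.9, foreign purchases of domestic corporate bonds 939.4.)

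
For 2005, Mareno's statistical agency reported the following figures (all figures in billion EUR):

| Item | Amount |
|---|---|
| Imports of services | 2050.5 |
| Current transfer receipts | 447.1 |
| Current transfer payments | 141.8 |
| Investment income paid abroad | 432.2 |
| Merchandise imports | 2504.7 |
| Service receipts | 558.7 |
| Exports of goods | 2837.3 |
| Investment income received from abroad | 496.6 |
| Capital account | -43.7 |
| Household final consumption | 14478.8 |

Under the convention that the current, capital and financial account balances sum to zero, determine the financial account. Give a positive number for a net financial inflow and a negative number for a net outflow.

Goods balance = 2837.3 - 2504.7 = 332.6
Services balance = 558.7 - 2050.5 = -1491.8
Trade balance (goods + services) = 332.6 + (-1491.8) = -1159.2
Net primary income = 496.6 - 432.2 = 64.4
Net secondary income = 447.1 - 141.8 = 305.3
Current account = -1159.2 + 64.4 + 305.3 = -789.5
Financial account = -(-789.5 + (-43.7)) = 833.2

833.2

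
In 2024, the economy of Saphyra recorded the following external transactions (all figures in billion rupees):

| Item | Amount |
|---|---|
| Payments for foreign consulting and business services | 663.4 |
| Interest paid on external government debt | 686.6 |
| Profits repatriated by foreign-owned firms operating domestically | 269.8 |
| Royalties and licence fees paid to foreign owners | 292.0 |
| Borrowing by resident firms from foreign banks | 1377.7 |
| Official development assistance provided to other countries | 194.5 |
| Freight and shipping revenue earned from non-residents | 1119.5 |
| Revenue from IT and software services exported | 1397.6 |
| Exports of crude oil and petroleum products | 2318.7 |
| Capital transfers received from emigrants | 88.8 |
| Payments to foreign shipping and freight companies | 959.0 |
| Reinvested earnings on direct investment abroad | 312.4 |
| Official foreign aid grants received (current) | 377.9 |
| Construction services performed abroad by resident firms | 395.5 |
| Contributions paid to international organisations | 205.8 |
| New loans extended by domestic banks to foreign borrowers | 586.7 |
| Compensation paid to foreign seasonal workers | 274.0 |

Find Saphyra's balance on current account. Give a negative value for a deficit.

2376.5

Goods: 2318.7
Services: 1119.5 - 292.0 - 663.4 + 1397.6 + 395.5 - 959.0 = 998.2
Primary income: -686.6 + 312.4 - 274.0 - 269.8 = -918.0
Secondary income: -194.5 - 205.8 + 377.9 = -22.4
Current account = 2318.7 + 998.2 + (-918.0) + (-22.4) = 2376.5
(Excluded from the current account — financial account: borrowing by resident firms from foreign banks 1377.7, new loans extended by domestic banks to foreign borrowers 586.7; capital account: capital transfers received from emigrants 88.8.)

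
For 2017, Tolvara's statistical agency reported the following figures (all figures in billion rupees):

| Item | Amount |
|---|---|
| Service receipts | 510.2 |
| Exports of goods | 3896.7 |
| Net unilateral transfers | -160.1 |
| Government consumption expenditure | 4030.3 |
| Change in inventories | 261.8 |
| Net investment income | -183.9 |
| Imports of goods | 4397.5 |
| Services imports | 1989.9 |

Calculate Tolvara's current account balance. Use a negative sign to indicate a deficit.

-2324.5

Goods balance = 3896.7 - 4397.5 = -500.8
Services balance = 510.2 - 1989.9 = -1479.7
Trade balance (goods + services) = -500.8 + (-1479.7) = -1980.5
Net primary income = -183.9
Net secondary income = -160.1
Current account = -1980.5 + (-183.9) + (-160.1) = -2324.5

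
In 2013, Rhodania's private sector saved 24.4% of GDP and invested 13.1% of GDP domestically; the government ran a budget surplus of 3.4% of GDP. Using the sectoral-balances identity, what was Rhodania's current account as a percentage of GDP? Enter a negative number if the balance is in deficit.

14.7

By the sectoral-balances identity, CA = (S_private - I) + (T - G).
Private balance = 24.4 - 13.1 = 11.3
Government balance (T - G) = 3.4
CA = 11.3 + 3.4 = 14.7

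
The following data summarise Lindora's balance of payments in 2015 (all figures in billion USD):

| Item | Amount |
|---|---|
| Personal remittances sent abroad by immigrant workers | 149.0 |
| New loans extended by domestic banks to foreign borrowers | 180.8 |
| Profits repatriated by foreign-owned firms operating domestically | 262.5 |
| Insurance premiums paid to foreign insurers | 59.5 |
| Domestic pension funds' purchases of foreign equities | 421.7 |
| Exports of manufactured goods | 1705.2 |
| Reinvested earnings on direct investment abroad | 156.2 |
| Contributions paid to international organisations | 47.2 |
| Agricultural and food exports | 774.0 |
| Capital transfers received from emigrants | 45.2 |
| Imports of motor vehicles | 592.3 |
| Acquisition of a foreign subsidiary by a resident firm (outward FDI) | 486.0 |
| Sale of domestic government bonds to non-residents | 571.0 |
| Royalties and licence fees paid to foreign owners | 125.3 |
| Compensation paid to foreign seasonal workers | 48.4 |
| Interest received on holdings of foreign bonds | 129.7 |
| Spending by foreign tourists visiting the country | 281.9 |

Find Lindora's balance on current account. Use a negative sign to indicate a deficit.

1762.8

Goods: 774.0 - 592.3 + 1705.2 = 1886.9
Services: -125.3 + 281.9 - 59.5 = 97.1
Primary income: 156.2 + 129.7 - 262.5 - 48.4 = -25.0
Secondary income: -149.0 - 47.2 = -196.2
Current account = 1886.9 + 97.1 + (-25.0) + (-196.2) = 1762.8
(Excluded from the current account — financial account: new loans extended by domestic banks to foreign borrowers 180.8, domestic pension funds' purchases of foreign equities 421.7, acquisition of a foreign subsidiary by a resident firm (outward FDI) 486.0, sale of domestic government bonds to non-residents 571.0; capital account: capital transfers received from emigrants 45.2.)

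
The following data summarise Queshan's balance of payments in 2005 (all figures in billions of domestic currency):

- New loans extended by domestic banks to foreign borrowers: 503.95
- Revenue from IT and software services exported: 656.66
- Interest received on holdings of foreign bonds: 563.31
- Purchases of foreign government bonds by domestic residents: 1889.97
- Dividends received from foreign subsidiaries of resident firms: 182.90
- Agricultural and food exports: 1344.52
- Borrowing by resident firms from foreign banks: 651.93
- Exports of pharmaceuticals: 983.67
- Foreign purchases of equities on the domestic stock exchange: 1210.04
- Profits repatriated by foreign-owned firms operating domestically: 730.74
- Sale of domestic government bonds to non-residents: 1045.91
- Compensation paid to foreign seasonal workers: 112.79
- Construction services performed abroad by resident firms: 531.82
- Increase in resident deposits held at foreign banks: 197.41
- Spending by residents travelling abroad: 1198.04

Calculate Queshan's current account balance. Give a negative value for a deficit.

Goods: 983.67 + 1344.52 = 2328.19
Services: 531.82 - 1198.04 + 656.66 = -9.56
Primary income: 182.90 + 563.31 - 112.79 - 730.74 = -97.32
Current account = 2328.19 + (-9.56) + (-97.32) = 2221.31
(Excluded from the current account — financial account: new loans extended by domestic banks to foreign borrowers 503.95, purchases of foreign government bonds by domestic residents 1889.97, borrowing by resident firms from foreign banks 651.93, foreign purchases of equities on the domestic stock exchange 1210.04, sale of domestic government bonds to non-residents 1045.91, increase in resident deposits held at foreign banks 197.41.)

2221.31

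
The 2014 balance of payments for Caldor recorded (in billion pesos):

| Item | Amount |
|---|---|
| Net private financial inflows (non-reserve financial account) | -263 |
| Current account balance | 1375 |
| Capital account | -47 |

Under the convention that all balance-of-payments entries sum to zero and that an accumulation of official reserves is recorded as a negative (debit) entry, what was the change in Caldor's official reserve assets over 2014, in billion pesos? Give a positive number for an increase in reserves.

1065

Official reserve transactions balance = -(1375 + (-47) + (-263)) = -1065
An accumulation of reserves is recorded as a debit (negative entry), so the change in the stock of reserves is the negative of that balance.
Change in official reserves = -(-1065) = 1065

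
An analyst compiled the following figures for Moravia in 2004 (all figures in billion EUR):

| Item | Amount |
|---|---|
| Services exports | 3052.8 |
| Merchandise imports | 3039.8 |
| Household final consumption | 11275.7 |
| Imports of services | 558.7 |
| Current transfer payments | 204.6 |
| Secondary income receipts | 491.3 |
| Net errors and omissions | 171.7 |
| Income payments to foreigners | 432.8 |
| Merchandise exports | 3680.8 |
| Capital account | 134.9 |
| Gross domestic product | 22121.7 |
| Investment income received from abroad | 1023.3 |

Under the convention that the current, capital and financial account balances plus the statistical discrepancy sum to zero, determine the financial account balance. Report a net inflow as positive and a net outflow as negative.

Goods balance = 3680.8 - 3039.8 = 641.0
Services balance = 3052.8 - 558.7 = 2494.1
Trade balance (goods + services) = 641.0 + 2494.1 = 3135.1
Net primary income = 1023.3 - 432.8 = 590.5
Net secondary income = 491.3 - 204.6 = 286.7
Current account = 3135.1 + 590.5 + 286.7 = 4012.3
Financial account = -(4012.3 + 134.9 + 171.7) = -4318.9

-4318.9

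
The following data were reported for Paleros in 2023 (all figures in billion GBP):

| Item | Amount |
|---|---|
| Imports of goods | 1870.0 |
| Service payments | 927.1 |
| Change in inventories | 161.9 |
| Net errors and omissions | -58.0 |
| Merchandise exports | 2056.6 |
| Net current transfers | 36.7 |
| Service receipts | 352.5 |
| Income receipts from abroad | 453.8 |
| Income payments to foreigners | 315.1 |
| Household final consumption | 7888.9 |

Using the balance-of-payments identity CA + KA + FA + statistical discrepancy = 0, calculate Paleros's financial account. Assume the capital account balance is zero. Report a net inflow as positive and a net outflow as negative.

Goods balance = 2056.6 - 1870.0 = 186.6
Services balance = 352.5 - 927.1 = -574.6
Trade balance (goods + services) = 186.6 + (-574.6) = -388.0
Net primary income = 453.8 - 315.1 = 138.7
Net secondary income = 36.7
Current account = -388.0 + 138.7 + 36.7 = -212.6
Financial account = -(-212.6 + (-58.0)) = 270.6

270.6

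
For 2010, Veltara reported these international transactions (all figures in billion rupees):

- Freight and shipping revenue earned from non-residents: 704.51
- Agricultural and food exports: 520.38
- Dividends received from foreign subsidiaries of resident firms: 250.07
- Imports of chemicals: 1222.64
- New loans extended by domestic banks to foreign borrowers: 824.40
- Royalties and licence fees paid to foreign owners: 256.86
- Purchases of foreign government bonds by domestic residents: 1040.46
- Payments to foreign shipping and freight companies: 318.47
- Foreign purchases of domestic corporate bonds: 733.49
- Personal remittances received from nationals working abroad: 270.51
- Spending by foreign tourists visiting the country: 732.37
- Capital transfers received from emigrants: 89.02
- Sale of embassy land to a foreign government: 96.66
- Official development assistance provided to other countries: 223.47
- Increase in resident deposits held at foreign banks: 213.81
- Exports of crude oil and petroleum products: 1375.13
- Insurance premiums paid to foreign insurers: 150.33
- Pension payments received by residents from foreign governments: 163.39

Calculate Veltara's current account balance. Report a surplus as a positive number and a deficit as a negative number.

1844.59

Goods: 1375.13 - 1222.64 + 520.38 = 672.87
Services: -150.33 + 732.37 - 318.47 - 256.86 + 704.51 = 711.22
Primary income: 250.07
Secondary income: -223.47 + 270.51 + 163.39 = 210.43
Current account = 672.87 + 711.22 + 250.07 + 210.43 = 1844.59
(Excluded from the current account — financial account: new loans extended by domestic banks to foreign borrowers 824.40, purchases of foreign government bonds by domestic residents 1040.46, foreign purchases of domestic corporate bonds 733.49, increase in resident deposits held at foreign banks 213.81; capital account: capital transfers received from emigrants 89.02, sale of embassy land to a foreign government 96.66.)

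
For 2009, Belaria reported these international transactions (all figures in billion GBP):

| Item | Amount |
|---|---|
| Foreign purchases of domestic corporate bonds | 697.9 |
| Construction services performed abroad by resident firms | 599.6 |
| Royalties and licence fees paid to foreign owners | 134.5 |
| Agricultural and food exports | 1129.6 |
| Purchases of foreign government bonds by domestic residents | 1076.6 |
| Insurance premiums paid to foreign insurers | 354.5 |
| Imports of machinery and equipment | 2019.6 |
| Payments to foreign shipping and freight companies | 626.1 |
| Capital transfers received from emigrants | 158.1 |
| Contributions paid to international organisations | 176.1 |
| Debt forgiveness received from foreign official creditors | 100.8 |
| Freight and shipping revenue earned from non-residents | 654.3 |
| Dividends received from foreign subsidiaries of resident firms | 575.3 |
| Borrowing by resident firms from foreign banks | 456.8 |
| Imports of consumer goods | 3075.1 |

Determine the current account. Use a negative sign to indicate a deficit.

-3427.1

Goods: -2019.6 + 1129.6 - 3075.1 = -3965.1
Services: 654.3 + 599.6 - 134.5 - 354.5 - 626.1 = 138.8
Primary income: 575.3
Secondary income: -176.1
Current account = (-3965.1) + 138.8 + 575.3 + (-176.1) = -3427.1
(Excluded from the current account — financial account: foreign purchases of domestic corporate bonds 697.9, purchases of foreign government bonds by domestic residents 1076.6, borrowing by resident firms from foreign banks 456.8; capital account: capital transfers received from emigrants 158.1, debt forgiveness received from foreign official creditors 100.8.)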